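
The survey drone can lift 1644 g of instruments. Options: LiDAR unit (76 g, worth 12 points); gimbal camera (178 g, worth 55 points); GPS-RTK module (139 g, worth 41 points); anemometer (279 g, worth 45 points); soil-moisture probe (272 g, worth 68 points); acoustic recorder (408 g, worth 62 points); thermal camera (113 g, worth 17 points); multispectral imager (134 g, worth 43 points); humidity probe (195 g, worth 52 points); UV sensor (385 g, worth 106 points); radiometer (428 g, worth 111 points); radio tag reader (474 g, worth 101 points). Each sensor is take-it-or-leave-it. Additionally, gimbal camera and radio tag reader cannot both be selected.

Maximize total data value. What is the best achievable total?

436

Ranking by ratio (data value/g): multispectral imager 0.32, gimbal camera 0.31, GPS-RTK module 0.29, UV sensor 0.28.
Greedy by ratio would take LiDAR unit + gimbal camera + GPS-RTK module + multispectral imager + humidity probe + UV sensor + radiometer: 1535 g used, total 420.
The 195 g tied up in humidity probe is better spent on soil-moisture probe — total rises to 436 (1612 g).
Runner-up gimbal camera + soil-moisture probe + multispectral imager + humidity probe + UV sensor + radiometer tops out at 435.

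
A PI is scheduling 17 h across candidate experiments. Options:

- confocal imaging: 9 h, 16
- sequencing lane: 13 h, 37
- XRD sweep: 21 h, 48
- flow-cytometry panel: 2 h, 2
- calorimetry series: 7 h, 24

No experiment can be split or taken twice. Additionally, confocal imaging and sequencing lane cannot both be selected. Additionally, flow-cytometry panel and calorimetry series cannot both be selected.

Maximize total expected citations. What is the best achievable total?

By expected citations per h: calorimetry series 3.43, sequencing lane 2.85, XRD sweep 2.29 lead.
Confocal imaging + calorimetry series uses 16 of the 17 h and totals 40.

40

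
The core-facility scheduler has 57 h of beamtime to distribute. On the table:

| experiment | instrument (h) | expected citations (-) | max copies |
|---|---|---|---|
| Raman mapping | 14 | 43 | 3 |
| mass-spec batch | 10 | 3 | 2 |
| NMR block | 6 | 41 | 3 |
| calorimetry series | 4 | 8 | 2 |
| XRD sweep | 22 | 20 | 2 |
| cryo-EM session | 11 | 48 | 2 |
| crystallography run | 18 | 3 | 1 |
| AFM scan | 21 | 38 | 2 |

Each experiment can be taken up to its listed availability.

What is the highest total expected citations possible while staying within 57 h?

Ranking by ratio (expected citations/h): NMR block 6.83, cryo-EM session 4.36, Raman mapping 3.07, calorimetry series 2.00.
Best packing: Raman mapping + 3×NMR block + 2×cryo-EM session — 54 h, 262 total.
Every other selection either busts 57 h or exceeds an availability limit or fails to beat 262.

262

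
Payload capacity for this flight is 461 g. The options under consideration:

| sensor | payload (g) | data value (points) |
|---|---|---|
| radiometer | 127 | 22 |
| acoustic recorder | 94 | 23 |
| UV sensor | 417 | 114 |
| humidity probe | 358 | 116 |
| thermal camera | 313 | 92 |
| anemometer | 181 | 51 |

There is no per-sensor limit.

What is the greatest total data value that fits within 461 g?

139

Taking acoustic recorder + humidity probe: 452 g used, 139 in data value.
Every other selection either busts 461 g or fails to beat 139.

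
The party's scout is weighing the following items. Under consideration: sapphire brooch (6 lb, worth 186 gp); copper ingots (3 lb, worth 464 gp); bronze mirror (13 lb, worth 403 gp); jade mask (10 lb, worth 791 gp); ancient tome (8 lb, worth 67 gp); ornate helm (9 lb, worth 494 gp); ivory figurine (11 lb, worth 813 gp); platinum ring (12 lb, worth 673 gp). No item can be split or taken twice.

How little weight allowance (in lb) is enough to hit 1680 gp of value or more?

22

Need the lightest bundle worth ≥ 1680.
copper ingots + jade mask + ornate helm: 1749 value at 22 lb.
No combination under 22 lb hits 1680.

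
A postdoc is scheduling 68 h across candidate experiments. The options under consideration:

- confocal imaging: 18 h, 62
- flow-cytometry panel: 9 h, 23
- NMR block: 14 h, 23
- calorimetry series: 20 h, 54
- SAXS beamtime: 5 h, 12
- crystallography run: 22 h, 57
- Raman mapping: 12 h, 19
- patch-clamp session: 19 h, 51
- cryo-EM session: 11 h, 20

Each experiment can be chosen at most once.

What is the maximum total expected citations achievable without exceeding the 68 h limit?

193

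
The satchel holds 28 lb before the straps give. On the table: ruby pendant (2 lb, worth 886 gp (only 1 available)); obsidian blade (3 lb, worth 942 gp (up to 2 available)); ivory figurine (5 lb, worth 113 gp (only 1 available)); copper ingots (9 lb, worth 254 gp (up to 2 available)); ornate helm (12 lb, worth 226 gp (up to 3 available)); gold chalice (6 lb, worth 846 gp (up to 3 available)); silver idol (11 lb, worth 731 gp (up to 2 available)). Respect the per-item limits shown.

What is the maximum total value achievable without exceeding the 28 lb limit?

5308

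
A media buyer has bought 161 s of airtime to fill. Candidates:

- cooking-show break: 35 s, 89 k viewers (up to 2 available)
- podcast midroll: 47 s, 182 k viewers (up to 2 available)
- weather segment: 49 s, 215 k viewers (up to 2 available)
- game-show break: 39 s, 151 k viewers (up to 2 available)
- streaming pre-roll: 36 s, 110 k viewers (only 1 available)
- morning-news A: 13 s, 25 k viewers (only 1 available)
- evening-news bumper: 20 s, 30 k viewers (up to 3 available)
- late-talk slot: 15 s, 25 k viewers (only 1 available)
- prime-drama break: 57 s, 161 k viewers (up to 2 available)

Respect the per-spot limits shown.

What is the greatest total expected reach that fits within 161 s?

By expected reach per s: weather segment 4.39, podcast midroll 3.87, game-show break 3.87, streaming pre-roll 3.06 lead.
Podcast midroll + 2×weather segment + late-talk slot uses 160 of the 161 s and totals 637.
The spare 1 s is too small for any remaining spot, and no exchange beats 637.

637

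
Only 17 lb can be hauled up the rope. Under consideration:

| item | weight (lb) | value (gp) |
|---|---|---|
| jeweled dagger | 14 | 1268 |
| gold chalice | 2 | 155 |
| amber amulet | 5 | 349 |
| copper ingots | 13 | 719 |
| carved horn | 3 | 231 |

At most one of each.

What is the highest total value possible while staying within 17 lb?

Density check — jeweled dagger 90.57, gold chalice 77.50, carved horn 77.00, amber amulet 69.80 are the best per lb.
The ratio heuristic lands on jeweled dagger + gold chalice (1423) but leaves 1 lb idle.
Dropping gold chalice frees 2 lb; slotting in carved horn (3 lb) lifts the total to 1499 at 17 lb.

1499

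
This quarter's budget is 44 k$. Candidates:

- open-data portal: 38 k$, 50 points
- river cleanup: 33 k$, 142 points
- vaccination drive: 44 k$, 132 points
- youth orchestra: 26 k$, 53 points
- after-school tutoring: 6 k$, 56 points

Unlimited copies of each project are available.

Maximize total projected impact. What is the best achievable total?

392

The ratio ordering already packs tightly: 7×after-school tutoring, 42 k$, 392.
That's the maximum — no swap from here does better than 392.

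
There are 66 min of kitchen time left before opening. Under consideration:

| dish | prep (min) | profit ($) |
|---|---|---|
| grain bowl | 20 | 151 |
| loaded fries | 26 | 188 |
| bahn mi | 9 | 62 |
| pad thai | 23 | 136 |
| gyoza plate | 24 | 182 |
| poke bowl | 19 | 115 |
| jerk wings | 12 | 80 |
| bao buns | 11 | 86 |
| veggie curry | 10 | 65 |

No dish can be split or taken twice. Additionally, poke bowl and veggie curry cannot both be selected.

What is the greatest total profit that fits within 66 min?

A density-first pass picks grain bowl + bahn mi + gyoza plate + bao buns — 481 at 64 min.
The 24 min tied up in gyoza plate is better spent on loaded fries — total rises to 487 (66 min).

487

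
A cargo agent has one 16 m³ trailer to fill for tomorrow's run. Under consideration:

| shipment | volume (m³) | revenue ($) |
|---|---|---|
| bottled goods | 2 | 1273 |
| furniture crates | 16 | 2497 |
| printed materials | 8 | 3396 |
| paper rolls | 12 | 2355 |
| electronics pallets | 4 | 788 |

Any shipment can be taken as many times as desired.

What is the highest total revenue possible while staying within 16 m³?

10184

By revenue per m³: bottled goods 636.50, printed materials 424.50, electronics pallets 197.00 lead.
Best packing: 8×bottled goods — 16 m³, 10184 total.
That's the maximum — no swap from here does better than 10184.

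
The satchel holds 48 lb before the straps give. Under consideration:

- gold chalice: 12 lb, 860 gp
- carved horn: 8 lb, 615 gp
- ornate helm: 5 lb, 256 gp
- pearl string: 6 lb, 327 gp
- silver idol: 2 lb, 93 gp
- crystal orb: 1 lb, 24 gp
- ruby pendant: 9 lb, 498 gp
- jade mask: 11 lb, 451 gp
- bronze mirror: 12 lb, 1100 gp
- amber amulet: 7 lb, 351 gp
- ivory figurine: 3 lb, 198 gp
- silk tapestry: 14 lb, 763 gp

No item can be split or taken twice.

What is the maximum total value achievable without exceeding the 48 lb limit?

3451

Filling by ratio: gold chalice + carved horn + silver idol + crystal orb + ruby pendant + bronze mirror + ivory figurine for 3388, with 1 lb left unused.
Reworking the packing: gold chalice + carved horn + pearl string + bronze mirror + amber amulet + ivory figurine uses 48 lb and improves the total to 3451.
Nothing else within 48 lb beats 3451.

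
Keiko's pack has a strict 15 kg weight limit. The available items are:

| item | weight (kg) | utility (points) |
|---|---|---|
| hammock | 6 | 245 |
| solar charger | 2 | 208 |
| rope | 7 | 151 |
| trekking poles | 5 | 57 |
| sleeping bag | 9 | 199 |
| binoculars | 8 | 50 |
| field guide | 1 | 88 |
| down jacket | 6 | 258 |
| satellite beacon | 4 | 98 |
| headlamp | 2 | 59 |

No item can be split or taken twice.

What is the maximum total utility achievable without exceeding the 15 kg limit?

799

Best packing: hammock + solar charger + field guide + down jacket — 15 kg, 799 total.
That's the maximum — no swap from here does better than 799.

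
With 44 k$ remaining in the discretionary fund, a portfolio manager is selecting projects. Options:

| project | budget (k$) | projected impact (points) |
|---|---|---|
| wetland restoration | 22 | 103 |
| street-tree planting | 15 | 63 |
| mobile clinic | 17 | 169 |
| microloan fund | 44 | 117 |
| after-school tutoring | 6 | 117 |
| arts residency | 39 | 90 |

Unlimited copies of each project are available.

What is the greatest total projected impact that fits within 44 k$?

By projected impact per k$: after-school tutoring 19.50, mobile clinic 9.94, wetland restoration 4.68 lead.
The ratio ordering already packs tightly: 7×after-school tutoring, 42 k$, 819.
Every other selection either busts 44 k$ or fails to beat 819.

819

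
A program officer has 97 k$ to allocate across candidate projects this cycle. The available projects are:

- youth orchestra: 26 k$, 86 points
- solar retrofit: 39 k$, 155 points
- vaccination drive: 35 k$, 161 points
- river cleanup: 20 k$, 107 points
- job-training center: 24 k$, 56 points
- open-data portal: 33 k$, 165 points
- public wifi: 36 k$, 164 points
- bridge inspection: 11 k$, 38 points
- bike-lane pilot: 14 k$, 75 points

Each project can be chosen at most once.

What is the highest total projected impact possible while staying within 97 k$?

442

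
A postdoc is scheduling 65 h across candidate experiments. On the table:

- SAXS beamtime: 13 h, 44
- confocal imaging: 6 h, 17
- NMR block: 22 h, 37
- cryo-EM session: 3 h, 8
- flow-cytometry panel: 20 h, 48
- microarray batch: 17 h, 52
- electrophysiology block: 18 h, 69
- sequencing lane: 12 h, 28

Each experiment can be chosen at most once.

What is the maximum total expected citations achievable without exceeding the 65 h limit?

201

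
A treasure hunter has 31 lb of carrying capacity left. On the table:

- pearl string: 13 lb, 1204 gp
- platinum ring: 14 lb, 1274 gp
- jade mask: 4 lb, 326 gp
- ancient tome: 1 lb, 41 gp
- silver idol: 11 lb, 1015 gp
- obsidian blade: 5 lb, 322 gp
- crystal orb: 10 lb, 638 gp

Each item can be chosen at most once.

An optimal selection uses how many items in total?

The maximum value within 31 lb is 2804.
pearl string + platinum ring + jade mask hits 2804 at 31 lb.
All optima have 3 items.

3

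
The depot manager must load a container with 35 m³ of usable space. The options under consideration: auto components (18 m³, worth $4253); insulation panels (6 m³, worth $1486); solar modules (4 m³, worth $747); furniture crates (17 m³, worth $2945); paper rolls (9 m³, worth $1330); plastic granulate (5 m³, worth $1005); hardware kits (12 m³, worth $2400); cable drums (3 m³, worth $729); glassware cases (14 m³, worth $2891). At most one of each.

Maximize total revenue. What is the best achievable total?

7873

Filling by ratio: auto components + insulation panels + plastic granulate + cable drums for 7473, with 3 m³ left unused.
The 11 m³ tied up in insulation panels and plastic granulate is better spent on glassware cases — total rises to 7873 (35 m³).
An exhaustive check of the 512 subsets confirms 7873.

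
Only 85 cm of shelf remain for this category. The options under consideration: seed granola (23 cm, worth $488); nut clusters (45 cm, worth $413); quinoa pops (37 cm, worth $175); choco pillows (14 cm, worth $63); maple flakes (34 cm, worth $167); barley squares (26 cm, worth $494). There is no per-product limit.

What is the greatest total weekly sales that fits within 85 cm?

3×seed granola + choco pillows uses 83 of the 85 cm and totals 1527.
Nothing else within 85 cm beats 1527.

1527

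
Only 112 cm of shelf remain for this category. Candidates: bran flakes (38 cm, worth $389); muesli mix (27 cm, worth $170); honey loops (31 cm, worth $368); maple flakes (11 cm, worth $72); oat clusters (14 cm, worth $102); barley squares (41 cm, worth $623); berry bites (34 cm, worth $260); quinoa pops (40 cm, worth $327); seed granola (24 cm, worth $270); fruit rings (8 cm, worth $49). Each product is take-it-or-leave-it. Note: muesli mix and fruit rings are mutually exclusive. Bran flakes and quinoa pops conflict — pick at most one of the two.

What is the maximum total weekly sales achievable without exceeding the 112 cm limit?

1380

The ratio heuristic lands on honey loops + oat clusters + barley squares + seed granola (1363) but leaves 2 cm idle.
Replace oat clusters and seed granola with bran flakes: the trade gains 17 net, giving 1380 at 110 cm.
Nothing else feasible within 112 cm beats 1380.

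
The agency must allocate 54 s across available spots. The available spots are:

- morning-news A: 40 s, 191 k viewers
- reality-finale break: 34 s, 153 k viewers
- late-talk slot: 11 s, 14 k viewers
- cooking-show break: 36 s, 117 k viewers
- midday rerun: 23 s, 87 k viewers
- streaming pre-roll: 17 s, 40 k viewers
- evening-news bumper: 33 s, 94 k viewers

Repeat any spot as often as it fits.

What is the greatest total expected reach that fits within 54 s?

205

Morning-news A + late-talk slot uses 51 of the 54 s and totals 205.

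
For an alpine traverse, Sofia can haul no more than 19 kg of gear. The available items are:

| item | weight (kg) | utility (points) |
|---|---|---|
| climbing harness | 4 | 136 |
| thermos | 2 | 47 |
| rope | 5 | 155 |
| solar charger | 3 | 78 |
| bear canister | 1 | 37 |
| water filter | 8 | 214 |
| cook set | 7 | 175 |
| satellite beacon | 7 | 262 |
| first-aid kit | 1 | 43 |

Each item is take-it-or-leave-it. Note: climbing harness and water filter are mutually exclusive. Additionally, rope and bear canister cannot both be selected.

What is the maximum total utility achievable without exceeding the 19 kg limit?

By utility per kg: first-aid kit 43.00, satellite beacon 37.43, bear canister 37.00 lead.
Best packing: climbing harness + thermos + rope + satellite beacon + first-aid kit — 19 kg, 643 total.
That's the maximum — no feasible swap from here does better than 643.

643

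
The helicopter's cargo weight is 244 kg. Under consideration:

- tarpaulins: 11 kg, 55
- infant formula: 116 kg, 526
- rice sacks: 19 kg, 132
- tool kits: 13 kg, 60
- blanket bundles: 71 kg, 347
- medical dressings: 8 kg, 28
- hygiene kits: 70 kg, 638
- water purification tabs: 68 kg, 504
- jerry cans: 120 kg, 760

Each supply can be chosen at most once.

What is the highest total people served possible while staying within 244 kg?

1681

Greedy by ratio would take tarpaulins + rice sacks + blanket bundles + hygiene kits + water purification tabs: 239 kg used, total 1676.
Replace tarpaulins with tool kits: the trade gains 5 net, giving 1681 at 241 kg.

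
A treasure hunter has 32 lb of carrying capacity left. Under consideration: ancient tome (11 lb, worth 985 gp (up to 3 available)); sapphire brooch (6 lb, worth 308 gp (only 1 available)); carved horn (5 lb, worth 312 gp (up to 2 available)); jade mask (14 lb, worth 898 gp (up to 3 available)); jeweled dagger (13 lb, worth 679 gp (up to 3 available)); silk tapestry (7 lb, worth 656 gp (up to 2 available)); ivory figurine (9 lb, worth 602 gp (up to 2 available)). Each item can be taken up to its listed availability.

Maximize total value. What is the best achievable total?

2626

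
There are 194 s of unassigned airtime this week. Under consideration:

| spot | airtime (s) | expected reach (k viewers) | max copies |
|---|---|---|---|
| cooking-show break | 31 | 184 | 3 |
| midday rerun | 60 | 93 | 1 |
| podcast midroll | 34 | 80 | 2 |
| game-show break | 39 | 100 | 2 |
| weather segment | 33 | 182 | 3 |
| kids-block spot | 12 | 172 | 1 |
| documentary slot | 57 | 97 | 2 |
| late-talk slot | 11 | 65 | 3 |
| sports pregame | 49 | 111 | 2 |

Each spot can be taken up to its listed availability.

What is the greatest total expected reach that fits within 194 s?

Taking the top-ratio spots first gives 3×cooking-show break + weather segment + kids-block spot + 3×late-talk slot for 1101 (171 s).
The 11 s tied up in late-talk slot is better spent on weather segment — total rises to 1218 (193 s).

1218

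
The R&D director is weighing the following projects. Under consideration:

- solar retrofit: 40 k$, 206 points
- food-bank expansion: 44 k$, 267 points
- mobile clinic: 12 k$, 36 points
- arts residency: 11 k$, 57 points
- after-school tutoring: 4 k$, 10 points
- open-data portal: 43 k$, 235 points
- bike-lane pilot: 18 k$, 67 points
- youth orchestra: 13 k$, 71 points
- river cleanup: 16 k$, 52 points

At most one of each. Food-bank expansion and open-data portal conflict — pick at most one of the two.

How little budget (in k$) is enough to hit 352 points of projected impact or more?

Minimise k$ subject to total projected impact ≥ 352.
food-bank expansion + mobile clinic + arts residency reaches 360 using 67 k$.
No combination under 67 k$ hits 352.

67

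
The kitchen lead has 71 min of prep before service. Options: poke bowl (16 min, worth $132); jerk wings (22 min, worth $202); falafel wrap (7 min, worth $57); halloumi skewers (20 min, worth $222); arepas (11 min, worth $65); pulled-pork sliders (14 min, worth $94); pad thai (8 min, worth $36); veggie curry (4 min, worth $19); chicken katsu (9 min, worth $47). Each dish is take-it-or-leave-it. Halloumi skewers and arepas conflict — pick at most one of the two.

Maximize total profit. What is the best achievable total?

Best packing: poke bowl + jerk wings + falafel wrap + halloumi skewers + veggie curry — 69 min, 632 total.
The closest alternative, poke bowl + jerk wings + halloumi skewers + veggie curry + chicken katsu, reaches only 622.

632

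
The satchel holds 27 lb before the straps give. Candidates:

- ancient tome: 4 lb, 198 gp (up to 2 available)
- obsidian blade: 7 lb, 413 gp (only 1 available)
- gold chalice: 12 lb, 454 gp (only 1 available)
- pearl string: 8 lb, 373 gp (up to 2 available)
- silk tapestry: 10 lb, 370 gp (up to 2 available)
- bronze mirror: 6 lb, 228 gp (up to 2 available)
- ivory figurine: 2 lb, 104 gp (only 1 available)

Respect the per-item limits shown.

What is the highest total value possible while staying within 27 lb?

By value per lb: obsidian blade 59.00, ivory figurine 52.00, ancient tome 49.50, pearl string 46.62 lead.
Greedy by ratio would take 2×ancient tome + obsidian blade + pearl string + ivory figurine: 25 lb used, total 1286.
Replace ancient tome and ivory figurine with pearl string: the trade gains 71 net, giving 1357 at 27 lb.
No other feasible combination exceeds 1357.

1357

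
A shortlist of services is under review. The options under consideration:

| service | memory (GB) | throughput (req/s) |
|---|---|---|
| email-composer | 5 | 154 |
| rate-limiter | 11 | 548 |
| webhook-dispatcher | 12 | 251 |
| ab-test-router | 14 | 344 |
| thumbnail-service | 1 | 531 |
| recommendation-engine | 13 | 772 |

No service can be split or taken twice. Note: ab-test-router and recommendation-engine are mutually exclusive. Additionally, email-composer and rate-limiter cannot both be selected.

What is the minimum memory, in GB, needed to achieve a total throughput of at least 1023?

12

Minimise GB subject to total throughput ≥ 1023.
rate-limiter + thumbnail-service: 1079 throughput at 12 GB.
Any bundle with less than 12 GB falls short of 1023.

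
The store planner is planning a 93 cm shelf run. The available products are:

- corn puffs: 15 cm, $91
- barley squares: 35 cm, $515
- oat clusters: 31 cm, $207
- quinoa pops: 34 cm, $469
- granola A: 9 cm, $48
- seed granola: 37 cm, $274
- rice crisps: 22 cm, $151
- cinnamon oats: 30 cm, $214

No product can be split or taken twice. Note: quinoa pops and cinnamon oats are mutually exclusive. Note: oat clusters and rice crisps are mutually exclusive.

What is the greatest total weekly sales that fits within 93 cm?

1135

Density check — barley squares 14.71, quinoa pops 13.79, seed granola 7.41, cinnamon oats 7.13 are the best per cm.
The ratio ordering already packs tightly: barley squares + quinoa pops + rice crisps, 91 cm, 1135.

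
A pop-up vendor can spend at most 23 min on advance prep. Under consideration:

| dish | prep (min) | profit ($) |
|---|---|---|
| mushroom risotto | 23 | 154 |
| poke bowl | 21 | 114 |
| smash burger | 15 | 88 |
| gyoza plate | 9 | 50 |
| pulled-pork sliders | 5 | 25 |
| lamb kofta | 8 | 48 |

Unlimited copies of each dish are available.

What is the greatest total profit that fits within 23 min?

154

The ratio ordering already packs tightly: mushroom risotto, 23 min, 154.
That's the maximum — no swap from here does better than 154.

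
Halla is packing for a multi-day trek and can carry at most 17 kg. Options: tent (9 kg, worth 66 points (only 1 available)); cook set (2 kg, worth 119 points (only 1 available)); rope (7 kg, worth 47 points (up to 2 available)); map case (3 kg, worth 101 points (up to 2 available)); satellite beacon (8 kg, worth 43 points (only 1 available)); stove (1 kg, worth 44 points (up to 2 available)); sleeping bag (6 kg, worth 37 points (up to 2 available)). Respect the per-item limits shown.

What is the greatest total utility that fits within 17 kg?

Cook set + rope + 2×map case + 2×stove uses 17 of the 17 kg and totals 456.
That's the maximum — no swap from here does better than 456.

456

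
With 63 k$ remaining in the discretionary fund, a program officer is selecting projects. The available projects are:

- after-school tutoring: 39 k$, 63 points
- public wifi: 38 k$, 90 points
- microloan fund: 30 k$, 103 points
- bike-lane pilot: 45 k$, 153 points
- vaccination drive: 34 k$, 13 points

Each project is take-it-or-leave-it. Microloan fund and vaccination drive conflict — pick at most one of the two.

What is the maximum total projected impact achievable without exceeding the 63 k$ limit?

153

A density-first pass picks microloan fund — 103 at 30 k$.
Dropping microloan fund frees 30 k$; slotting in bike-lane pilot (45 k$) lifts the total to 153 at 45 k$.
Next best is microloan fund at 103 (30 k$) — short by 50.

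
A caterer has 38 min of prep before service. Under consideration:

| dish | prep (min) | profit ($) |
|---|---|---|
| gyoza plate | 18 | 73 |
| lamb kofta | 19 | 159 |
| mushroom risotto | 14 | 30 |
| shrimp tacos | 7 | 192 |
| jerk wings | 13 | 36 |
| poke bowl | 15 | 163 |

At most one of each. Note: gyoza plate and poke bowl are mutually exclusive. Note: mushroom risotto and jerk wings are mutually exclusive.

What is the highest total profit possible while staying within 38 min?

Ranking by ratio (profit/min): shrimp tacos 27.43, poke bowl 10.87, lamb kofta 8.37.
Taking shrimp tacos + jerk wings + poke bowl: 35 min used, 391 in profit.

391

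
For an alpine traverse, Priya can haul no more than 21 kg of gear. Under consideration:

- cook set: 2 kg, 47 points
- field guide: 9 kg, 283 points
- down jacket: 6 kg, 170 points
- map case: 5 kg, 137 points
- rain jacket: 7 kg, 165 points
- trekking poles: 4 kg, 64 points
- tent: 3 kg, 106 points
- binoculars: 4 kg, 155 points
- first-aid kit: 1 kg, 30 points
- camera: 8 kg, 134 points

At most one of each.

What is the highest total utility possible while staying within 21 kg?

Density check — binoculars 38.75, tent 35.33, field guide 31.44 are the best per kg.
Filling by ratio: cook set + field guide + tent + binoculars + first-aid kit for 621, with 2 kg left unused.
Dropping cook set and first-aid kit frees 3 kg; slotting in map case (5 kg) lifts the total to 681 at 21 kg.
Nothing else within 21 kg beats 681.

681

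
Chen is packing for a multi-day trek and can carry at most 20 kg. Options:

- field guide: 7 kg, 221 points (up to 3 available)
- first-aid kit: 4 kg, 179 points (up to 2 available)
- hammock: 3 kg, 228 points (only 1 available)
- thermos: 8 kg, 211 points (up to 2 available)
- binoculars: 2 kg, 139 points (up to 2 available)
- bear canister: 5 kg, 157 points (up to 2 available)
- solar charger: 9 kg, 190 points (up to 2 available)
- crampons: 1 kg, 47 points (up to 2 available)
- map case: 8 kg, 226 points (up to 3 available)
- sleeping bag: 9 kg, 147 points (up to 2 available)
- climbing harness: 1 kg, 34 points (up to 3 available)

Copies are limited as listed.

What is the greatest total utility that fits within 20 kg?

1060

Best packing: 2×first-aid kit + hammock + 2×binoculars + 2×crampons + 3×climbing harness — 20 kg, 1060 total.
Nothing else within 20 kg beats 1060.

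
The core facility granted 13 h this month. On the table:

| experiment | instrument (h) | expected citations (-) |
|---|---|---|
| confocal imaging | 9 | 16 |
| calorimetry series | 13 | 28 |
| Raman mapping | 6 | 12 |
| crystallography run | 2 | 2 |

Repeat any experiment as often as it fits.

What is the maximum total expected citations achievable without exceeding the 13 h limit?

28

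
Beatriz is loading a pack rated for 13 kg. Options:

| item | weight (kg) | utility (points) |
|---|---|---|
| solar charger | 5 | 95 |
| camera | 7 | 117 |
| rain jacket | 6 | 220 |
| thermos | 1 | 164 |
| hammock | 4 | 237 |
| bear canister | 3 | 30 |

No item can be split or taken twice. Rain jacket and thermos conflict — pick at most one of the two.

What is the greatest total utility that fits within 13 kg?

526

Best packing: solar charger + thermos + hammock + bear canister — 13 kg, 526 total.
Nothing else feasible within 13 kg beats 526.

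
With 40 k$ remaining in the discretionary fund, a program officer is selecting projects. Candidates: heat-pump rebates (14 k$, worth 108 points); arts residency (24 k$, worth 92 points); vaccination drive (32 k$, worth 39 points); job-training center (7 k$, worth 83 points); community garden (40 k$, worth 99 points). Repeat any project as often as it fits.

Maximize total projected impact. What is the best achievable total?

415

By projected impact per k$: job-training center 11.86, heat-pump rebates 7.71, arts residency 3.83, community garden 2.48 lead.
5×job-training center uses 35 of the 40 k$ and totals 415.
No other feasible combination exceeds 415.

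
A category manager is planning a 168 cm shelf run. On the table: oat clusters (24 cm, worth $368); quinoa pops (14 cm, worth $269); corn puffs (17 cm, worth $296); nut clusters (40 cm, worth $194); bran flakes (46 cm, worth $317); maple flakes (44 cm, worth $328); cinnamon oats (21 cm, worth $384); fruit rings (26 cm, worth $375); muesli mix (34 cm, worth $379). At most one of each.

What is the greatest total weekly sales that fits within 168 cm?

Taking the top-ratio products first gives oat clusters + quinoa pops + corn puffs + cinnamon oats + fruit rings + muesli mix for 2071 (136 cm).
The 14 cm tied up in quinoa pops is better spent on maple flakes — total rises to 2130 (166 cm).

2130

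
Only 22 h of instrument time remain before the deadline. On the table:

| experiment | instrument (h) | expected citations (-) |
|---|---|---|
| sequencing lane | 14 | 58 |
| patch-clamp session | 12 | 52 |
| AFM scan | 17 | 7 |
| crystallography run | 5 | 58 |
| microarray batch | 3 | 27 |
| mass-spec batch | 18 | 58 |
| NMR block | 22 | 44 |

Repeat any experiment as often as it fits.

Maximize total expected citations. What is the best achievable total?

The ratio ordering already packs tightly: 4×crystallography run, 20 h, 232.
The spare 2 h is too small for any remaining experiment, and no exchange beats 232.

232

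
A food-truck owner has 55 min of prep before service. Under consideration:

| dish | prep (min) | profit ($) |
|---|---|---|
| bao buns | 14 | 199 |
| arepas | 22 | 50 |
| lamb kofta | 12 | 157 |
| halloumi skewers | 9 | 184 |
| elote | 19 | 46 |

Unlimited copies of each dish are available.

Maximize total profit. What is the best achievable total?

6×halloumi skewers uses 54 of the 55 min and totals 1104.

1104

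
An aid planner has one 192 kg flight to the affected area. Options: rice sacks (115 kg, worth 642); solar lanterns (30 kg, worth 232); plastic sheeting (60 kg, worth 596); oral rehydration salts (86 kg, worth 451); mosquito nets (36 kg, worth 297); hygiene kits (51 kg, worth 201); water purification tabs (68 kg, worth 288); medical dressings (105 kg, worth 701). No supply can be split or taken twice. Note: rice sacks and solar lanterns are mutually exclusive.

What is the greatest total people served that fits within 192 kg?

1344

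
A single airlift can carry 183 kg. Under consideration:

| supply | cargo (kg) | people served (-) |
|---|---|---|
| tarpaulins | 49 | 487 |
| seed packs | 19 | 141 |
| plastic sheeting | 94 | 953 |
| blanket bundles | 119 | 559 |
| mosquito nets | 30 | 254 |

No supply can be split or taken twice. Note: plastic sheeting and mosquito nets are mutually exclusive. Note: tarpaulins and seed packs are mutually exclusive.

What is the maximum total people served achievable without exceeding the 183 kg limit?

1440

Taking tarpaulins + plastic sheeting: 143 kg used, 1440 in people served.
Every other selection either busts 183 kg or breaks a pairing rule or fails to beat 1440.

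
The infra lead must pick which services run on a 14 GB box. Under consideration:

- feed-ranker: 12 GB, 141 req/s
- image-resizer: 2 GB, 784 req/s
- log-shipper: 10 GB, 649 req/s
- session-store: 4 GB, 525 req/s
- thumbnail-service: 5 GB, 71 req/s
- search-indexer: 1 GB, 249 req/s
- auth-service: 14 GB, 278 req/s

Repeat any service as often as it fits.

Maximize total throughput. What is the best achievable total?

Ranking by ratio (throughput/GB): image-resizer 392.00, search-indexer 249.00, session-store 131.25.
The ratio ordering already packs tightly: 7×image-resizer, 14 GB, 5488.
No other feasible combination exceeds 5488.

5488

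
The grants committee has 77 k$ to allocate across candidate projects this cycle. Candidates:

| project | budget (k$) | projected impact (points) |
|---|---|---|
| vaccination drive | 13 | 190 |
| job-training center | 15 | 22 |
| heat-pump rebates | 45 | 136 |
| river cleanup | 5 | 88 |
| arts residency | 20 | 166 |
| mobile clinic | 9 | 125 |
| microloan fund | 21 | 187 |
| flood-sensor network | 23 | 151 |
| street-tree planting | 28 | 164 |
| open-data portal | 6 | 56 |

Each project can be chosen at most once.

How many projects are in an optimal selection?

6

Best achievable projected impact is 812.
vaccination drive + river cleanup + arts residency + mobile clinic + microloan fund + open-data portal hits 812 at 74 k$.
Every optimal selection uses 6 projects.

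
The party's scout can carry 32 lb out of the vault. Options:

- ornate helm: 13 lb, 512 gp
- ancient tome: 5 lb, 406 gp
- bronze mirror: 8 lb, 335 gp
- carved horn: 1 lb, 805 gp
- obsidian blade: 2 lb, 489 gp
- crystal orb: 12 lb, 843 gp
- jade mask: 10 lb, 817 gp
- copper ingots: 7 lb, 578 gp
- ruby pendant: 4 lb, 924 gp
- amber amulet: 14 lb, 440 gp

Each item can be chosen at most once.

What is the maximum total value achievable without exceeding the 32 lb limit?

Ranking by ratio (value/lb): carved horn 805.00, obsidian blade 244.50, ruby pendant 231.00.
Filling by ratio: ancient tome + carved horn + obsidian blade + jade mask + copper ingots + ruby pendant for 4019, with 3 lb left unused.
The 10 lb tied up in jade mask is better spent on crystal orb — total rises to 4045 (31 lb).
An exhaustive check of the 1024 subsets confirms 4045.

4045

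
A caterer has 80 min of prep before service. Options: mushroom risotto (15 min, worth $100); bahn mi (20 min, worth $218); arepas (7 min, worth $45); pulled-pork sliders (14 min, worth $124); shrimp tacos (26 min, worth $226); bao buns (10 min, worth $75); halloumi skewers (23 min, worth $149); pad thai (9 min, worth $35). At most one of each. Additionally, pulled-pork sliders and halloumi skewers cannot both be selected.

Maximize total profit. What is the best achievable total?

Best packing: bahn mi + arepas + pulled-pork sliders + shrimp tacos + bao buns — 77 min, 688 total.
The closest alternative, bahn mi + pulled-pork sliders + shrimp tacos + bao buns + pad thai, reaches only 678.

688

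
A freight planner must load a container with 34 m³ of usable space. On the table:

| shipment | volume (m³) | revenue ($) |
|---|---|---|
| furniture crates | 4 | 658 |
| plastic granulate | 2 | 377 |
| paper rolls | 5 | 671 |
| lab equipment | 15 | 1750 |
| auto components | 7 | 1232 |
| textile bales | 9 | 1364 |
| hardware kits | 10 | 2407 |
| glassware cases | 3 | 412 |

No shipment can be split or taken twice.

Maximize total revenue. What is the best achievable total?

A density-first pass picks furniture crates + plastic granulate + auto components + textile bales + hardware kits — 6038 at 32 m³.
Replace furniture crates and plastic granulate with paper rolls + glassware cases: the trade gains 48 net, giving 6086 at 34 m³.

6086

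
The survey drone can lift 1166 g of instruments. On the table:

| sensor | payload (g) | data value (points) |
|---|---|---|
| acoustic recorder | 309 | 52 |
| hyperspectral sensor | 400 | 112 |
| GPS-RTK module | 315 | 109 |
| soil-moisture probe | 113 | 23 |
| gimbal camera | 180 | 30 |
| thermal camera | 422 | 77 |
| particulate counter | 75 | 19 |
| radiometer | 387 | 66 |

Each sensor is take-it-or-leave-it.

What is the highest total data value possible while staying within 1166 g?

298

The ratio heuristic lands on hyperspectral sensor + GPS-RTK module + soil-moisture probe + gimbal camera + particulate counter (293) but leaves 83 g idle.
Dropping soil-moisture probe and gimbal camera and particulate counter frees 368 g; slotting in thermal camera (422 g) lifts the total to 298 at 1137 g.
The closest alternative, acoustic recorder + hyperspectral sensor + GPS-RTK module + soil-moisture probe, reaches only 296.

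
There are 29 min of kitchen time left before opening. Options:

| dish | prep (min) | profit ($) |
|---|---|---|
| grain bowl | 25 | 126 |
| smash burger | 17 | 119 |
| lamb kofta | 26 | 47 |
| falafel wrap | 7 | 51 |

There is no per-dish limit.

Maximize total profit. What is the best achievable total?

The ratio ordering already packs tightly: 4×falafel wrap, 28 min, 204.

204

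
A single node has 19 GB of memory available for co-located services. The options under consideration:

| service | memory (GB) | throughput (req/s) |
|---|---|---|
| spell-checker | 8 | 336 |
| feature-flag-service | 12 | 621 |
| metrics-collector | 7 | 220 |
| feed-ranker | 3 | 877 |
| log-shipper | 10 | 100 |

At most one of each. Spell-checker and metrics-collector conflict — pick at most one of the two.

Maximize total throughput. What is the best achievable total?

1498

Taking feature-flag-service + feed-ranker: 15 GB used, 1498 in throughput.
The spare 4 GB is too small for any remaining service, and no feasible exchange beats 1498.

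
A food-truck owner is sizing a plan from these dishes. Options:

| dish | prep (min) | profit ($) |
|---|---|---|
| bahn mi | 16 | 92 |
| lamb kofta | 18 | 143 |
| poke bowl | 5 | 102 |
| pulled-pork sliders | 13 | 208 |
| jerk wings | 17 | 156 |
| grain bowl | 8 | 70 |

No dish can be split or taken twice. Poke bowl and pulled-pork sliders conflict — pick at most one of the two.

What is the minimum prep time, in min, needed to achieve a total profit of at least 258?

21

Look for the lowest-prep combination reaching 258.
pulled-pork sliders + grain bowl reaches 278 using 21 min.
No combination under 21 min hits 258.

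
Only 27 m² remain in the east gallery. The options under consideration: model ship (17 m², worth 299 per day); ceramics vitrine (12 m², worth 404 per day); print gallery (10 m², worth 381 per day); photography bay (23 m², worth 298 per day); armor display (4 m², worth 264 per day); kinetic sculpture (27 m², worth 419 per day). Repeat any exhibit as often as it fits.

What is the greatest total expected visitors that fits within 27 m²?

1584

Taking 6×armor display: 24 m² used, 1584 in expected visitors.
That's the maximum — no swap from here does better than 1584.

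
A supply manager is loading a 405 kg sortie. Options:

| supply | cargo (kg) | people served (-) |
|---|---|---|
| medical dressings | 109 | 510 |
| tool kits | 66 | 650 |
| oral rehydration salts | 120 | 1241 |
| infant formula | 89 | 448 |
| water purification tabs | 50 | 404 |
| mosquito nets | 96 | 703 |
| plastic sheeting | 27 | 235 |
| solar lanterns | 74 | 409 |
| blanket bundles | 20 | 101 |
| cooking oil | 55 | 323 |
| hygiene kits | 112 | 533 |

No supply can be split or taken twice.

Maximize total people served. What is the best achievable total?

3339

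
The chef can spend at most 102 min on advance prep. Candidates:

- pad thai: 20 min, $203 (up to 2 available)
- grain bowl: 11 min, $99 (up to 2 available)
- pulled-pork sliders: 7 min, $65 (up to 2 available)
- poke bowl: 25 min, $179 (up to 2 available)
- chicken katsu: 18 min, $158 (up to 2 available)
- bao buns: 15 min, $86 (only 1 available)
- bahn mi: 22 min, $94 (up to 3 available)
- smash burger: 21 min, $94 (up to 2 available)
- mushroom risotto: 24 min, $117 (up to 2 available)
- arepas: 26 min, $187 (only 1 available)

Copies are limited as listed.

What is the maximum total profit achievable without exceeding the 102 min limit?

951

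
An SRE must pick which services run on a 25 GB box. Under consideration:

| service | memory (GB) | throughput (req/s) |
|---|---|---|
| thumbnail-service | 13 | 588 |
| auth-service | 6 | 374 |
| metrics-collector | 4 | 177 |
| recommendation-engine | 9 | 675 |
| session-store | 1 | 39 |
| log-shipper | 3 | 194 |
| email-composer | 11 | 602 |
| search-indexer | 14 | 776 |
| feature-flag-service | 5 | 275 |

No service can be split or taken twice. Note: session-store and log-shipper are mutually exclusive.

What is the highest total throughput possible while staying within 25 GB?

Taking recommendation-engine + email-composer + feature-flag-service: 25 GB used, 1552 in throughput.
Runner-up auth-service + metrics-collector + recommendation-engine + session-store + feature-flag-service tops out at 1540.

1552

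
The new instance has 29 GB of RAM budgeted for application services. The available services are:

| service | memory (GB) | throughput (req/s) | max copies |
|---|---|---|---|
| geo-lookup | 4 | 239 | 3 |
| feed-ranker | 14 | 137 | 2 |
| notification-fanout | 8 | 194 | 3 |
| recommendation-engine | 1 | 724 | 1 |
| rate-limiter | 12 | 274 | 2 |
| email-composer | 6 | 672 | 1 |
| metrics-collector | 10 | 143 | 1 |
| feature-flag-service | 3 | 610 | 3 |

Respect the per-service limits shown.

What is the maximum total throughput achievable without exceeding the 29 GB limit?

3943

Density check — recommendation-engine 724.00, feature-flag-service 203.33, email-composer 112.00, geo-lookup 59.75 are the best per GB.
Taking 3×geo-lookup + recommendation-engine + email-composer + 3×feature-flag-service: 28 GB used, 3943 in throughput.
That's the maximum — no swap from here does better than 3943.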